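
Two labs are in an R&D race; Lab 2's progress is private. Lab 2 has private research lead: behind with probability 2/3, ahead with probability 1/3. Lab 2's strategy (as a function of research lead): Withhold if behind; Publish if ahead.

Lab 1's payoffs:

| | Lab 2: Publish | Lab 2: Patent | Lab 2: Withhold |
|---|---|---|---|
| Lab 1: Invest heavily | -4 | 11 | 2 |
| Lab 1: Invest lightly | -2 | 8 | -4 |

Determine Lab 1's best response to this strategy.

Invest heavily

Compute Lab 1's expected payoff for each action, taking the expectation over Lab 2's type.
E[Invest heavily] = 2/3·(2) + 1/3·(-4) = 0
E[Invest lightly] = 2/3·(-4) + 1/3·(-2) = -10/3
Best response: Invest heavily (0 is the largest).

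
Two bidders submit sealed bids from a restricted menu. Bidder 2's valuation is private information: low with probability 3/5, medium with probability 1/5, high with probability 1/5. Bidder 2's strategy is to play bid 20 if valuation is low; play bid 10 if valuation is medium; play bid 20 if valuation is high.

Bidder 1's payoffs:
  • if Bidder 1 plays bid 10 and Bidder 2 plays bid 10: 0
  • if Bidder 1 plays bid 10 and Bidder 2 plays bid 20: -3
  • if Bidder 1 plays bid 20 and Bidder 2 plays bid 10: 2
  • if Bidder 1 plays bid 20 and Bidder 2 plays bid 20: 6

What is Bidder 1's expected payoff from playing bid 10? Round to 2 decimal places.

Take the expectation over Bidder 2's valuation, weighting each type's action by its prior probability.
E[bid 10] = 3/5·(-3) + 1/5·0 + 1/5·(-3) = (-9/5) + 0 + (-3/5) = -12/5

-2.40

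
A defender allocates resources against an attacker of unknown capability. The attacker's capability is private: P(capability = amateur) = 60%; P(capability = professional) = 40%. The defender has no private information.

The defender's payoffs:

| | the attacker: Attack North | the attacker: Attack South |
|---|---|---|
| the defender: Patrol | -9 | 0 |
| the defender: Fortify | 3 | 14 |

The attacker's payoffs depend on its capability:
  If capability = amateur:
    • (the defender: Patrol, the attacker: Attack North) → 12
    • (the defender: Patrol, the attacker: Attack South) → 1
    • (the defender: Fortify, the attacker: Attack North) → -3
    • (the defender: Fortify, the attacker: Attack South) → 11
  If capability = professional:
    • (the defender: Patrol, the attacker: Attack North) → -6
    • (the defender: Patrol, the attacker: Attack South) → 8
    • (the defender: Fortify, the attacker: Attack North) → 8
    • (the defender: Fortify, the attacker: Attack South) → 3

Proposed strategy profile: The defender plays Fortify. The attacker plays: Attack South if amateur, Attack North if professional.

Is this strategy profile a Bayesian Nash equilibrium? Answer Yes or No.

A profile is a BNE iff every type of every player is best-responding given beliefs about the other side.
The defender plays Fortify: E[Fortify] = 0.6·(14) + 0.4·(3) = 9.6; E[Patrol] = -3.6. Best-responding. ✓
The attacker (capability amateur), facing Fortify: Attack North gives -3, Attack South gives 11. Proposed Attack South is best. ✓
The attacker (capability professional), facing Fortify: Attack North gives 8, Attack South gives 3. Proposed Attack North is best. ✓

Yes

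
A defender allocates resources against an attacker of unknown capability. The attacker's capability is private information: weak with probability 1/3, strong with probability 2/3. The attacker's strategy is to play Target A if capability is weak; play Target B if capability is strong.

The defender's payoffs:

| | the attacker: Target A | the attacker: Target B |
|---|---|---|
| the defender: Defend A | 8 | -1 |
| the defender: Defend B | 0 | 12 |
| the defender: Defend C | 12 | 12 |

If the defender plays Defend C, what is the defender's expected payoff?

Take the expectation over the attacker's capability, weighting each type's action by its prior probability.
E[Defend C] = 1/3·12 + 2/3·12 = 4 + 8 = 12

12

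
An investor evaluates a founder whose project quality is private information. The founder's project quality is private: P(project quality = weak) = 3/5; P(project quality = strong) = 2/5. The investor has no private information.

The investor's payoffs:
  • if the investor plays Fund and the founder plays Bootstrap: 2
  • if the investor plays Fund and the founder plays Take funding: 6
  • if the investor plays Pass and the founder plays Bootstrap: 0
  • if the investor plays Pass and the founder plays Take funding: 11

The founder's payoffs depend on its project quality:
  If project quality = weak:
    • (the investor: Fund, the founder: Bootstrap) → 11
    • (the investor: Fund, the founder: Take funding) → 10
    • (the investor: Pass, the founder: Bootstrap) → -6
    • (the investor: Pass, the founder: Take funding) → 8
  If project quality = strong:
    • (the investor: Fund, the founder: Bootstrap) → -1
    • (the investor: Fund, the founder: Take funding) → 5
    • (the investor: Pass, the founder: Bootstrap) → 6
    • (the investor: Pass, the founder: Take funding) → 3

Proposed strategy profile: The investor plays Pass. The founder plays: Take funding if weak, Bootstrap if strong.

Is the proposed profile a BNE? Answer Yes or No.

The investor plays Pass: E[Pass] = 3/5·(11) + 2/5·(0) = 33/5; E[Fund] = 22/5. Best-responding. ✓
The founder (project quality weak), facing Pass: Bootstrap gives -6, Take funding gives 8. Proposed Take funding is best. ✓
The founder (project quality strong), facing Pass: Bootstrap gives 6, Take funding gives 3. Proposed Bootstrap is best. ✓

Yes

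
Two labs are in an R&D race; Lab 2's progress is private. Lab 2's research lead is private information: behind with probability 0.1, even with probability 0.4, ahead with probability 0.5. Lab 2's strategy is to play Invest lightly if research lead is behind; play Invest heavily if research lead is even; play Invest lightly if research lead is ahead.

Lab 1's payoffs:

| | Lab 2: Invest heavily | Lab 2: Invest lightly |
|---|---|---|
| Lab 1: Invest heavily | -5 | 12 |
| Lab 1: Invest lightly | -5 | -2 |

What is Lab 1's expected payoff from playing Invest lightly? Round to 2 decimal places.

-3.20

Take the expectation over Lab 2's research lead, weighting each type's action by its prior probability.
E[Invest lightly] = 0.1·(-2) + 0.4·(-5) + 0.5·(-2) = (-0.2) + (-2) + (-1) = -3.2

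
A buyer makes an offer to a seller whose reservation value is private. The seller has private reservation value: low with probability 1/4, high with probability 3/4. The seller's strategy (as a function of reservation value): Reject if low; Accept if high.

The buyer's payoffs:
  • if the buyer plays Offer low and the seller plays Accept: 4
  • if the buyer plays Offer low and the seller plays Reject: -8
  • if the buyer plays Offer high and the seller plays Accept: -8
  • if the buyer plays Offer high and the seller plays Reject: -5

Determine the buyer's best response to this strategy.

Offer low

Compute the buyer's expected payoff for each action, taking the expectation over the seller's type.
E[Offer low] = 1/4·(-8) + 3/4·(4) = 1
E[Offer high] = 1/4·(-5) + 3/4·(-8) = -29/4
Best response: Offer low (1 is the largest).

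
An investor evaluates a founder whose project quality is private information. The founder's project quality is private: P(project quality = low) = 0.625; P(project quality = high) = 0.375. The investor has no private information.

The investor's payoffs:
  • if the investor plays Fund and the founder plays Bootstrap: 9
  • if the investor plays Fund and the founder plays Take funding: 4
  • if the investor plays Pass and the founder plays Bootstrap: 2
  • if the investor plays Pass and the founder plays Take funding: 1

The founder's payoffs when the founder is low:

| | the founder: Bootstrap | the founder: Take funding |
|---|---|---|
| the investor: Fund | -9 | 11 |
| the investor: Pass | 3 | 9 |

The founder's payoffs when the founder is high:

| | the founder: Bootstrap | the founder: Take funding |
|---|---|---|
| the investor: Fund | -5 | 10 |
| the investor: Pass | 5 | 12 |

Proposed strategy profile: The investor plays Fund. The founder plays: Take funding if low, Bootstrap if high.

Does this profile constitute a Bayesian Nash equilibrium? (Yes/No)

No

The investor plays Fund: E[Fund] = 0.625·(4) + 0.375·(9) = 5.875; E[Pass] = 1.375. Best-responding. ✓
The founder (project quality low), facing Fund: Bootstrap gives -9, Take funding gives 11. Proposed Take funding is best. ✓
The founder (project quality high), facing Fund: Bootstrap gives -5, Take funding gives 10. Proposed Bootstrap is not best — profitable deviation exists. ✗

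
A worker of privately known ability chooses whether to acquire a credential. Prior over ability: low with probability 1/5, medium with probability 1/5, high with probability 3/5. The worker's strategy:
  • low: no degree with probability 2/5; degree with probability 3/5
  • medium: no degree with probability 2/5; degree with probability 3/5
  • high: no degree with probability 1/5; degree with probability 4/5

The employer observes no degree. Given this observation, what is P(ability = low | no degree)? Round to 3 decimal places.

0.286

P(no degree) = (1/5)·(2/5) + (1/5)·(2/5) + (3/5)·(1/5) = 7/25
P(low | no degree) = ((1/5)·(2/5)) / (7/25) = (2/25) / (7/25) = 2/7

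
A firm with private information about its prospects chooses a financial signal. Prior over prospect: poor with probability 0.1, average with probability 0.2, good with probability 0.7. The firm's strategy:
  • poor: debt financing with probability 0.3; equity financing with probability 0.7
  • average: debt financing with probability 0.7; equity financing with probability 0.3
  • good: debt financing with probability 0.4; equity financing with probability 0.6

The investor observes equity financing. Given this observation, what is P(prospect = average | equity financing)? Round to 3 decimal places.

0.109

P(equity financing) = 0.1·0.7 + 0.2·0.3 + 0.7·0.6 = 0.55
P(average | equity financing) = (0.2·0.3) / 0.55 = 0.06 / 0.55 = 0.109091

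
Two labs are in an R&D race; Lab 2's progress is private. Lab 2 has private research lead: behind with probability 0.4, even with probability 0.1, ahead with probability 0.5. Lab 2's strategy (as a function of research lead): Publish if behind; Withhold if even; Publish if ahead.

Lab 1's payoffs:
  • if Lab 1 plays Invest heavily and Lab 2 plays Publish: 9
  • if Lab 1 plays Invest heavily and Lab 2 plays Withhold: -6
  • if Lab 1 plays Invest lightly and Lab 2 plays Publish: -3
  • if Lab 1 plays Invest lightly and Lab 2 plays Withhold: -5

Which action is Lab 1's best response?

Invest heavily

E[Invest heavily] = 0.4·(9) + 0.1·(-6) + 0.5·(9) = 7.5
E[Invest lightly] = 0.4·(-3) + 0.1·(-5) + 0.5·(-3) = -3.2
Best response: Invest heavily (7.5 is the largest).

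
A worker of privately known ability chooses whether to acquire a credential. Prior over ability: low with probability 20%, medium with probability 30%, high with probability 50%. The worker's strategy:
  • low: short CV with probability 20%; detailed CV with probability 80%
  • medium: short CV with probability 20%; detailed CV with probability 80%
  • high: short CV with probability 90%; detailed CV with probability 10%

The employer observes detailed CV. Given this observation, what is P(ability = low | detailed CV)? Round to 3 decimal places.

P(detailed CV) = 0.2·0.8 + 0.3·0.8 + 0.5·0.1 = 0.45
P(low | detailed CV) = (0.2·0.8) / 0.45 = 0.16 / 0.45 = 0.355556

0.356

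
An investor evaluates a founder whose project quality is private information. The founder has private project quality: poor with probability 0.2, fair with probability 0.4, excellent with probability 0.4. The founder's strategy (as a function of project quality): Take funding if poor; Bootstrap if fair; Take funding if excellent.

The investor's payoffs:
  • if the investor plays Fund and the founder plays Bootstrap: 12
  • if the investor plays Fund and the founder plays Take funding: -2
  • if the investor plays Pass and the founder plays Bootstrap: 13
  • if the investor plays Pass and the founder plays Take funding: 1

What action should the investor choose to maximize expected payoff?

E[Fund] = 0.2·(-2) + 0.4·(12) + 0.4·(-2) = 3.6
E[Pass] = 0.2·(1) + 0.4·(13) + 0.4·(1) = 5.8
Best response: Pass (5.8 is the largest).

Pass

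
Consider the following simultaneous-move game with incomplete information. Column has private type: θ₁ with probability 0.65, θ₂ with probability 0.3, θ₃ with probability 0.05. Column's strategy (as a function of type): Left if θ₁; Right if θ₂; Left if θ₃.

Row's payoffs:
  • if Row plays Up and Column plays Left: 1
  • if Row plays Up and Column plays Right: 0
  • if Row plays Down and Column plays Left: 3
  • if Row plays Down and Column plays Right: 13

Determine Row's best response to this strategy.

Down

Compute Row's expected payoff for each action, taking the expectation over Column's type.
E[Up] = 0.65·(1) + 0.3·(0) + 0.05·(1) = 0.7
E[Down] = 0.65·(3) + 0.3·(13) + 0.05·(3) = 6
Best response: Down (6 is the largest).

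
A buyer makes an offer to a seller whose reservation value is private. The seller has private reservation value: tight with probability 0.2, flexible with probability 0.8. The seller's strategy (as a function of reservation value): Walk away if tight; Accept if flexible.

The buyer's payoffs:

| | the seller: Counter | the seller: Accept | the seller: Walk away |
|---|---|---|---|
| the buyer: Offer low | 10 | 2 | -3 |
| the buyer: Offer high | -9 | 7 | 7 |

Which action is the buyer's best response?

Offer high

E[Offer low] = 0.2·(-3) + 0.8·(2) = 1
E[Offer high] = 0.2·(7) + 0.8·(7) = 7
Best response: Offer high (7 is the largest).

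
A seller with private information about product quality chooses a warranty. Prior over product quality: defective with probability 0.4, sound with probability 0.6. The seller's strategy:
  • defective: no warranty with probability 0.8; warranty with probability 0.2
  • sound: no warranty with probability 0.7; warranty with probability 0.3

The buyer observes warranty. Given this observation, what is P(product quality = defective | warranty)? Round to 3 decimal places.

P(warranty) = 0.4·0.2 + 0.6·0.3 = 0.26
P(defective | warranty) = (0.4·0.2) / 0.26 = 0.08 / 0.26 = 0.307692

0.308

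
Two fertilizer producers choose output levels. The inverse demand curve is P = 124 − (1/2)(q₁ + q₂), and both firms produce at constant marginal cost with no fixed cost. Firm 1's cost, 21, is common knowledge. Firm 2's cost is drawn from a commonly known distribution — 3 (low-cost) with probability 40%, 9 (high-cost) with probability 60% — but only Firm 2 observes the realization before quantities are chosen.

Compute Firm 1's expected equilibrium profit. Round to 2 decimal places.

1744.44

Type-c best response for Firm 2: q₂(c) = (124 − c) − q₁/2.
Firm 1 maximizes expected profit; its first-order condition is 124 − q₁ − (1/2)E[q₂] − 21 = 0.
Substituting E[q₂] and solving: E[c₂] = 6.6, so q₁ = (124 − 2·21 + 6.6)/(3/2) = 59.0667.
E[P] = 124 − (1/2)·(q₁ + E[q₂]) = 50.5333; Firm 1's expected profit = (E[P] − 21)·q₁ = (50.5333 − 21)·59.0667 = 1744.44.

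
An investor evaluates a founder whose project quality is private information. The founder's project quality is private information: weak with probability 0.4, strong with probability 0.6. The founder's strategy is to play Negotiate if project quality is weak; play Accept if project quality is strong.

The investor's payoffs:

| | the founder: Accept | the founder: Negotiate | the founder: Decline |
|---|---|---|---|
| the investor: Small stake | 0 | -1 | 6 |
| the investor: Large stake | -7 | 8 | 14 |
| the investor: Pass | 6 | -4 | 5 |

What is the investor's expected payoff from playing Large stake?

Take the expectation over the founder's project quality, weighting each type's action by its prior probability.
E[Large stake] = 0.4·8 + 0.6·(-7) = 3.2 + (-4.2) = -1

-1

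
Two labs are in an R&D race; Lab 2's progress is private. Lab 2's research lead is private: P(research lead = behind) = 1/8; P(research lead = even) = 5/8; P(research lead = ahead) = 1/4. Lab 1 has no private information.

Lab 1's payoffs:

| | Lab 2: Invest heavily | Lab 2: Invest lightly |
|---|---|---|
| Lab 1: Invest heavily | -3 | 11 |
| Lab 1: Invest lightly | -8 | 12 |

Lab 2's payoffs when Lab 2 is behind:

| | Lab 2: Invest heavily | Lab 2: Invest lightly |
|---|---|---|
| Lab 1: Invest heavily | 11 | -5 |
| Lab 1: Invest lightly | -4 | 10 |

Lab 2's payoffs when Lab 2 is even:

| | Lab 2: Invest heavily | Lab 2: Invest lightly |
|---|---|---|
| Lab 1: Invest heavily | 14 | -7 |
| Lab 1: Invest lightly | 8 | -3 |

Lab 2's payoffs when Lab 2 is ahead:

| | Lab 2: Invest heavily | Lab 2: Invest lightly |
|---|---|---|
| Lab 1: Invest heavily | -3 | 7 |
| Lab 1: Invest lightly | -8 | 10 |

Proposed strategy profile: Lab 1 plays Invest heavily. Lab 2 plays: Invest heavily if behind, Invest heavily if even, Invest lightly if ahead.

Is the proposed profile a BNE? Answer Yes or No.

Lab 1 plays Invest heavily: E[Invest heavily] = 1/8·(-3) + 5/8·(-3) + 1/4·(11) = 1/2; E[Invest lightly] = -3. Best-responding. ✓
Lab 2 (research lead behind), facing Invest heavily: Invest heavily gives 11, Invest lightly gives -5. Proposed Invest heavily is best. ✓
Lab 2 (research lead even), facing Invest heavily: Invest heavily gives 14, Invest lightly gives -7. Proposed Invest heavily is best. ✓
Lab 2 (research lead ahead), facing Invest heavily: Invest heavily gives -3, Invest lightly gives 7. Proposed Invest lightly is best. ✓

Yes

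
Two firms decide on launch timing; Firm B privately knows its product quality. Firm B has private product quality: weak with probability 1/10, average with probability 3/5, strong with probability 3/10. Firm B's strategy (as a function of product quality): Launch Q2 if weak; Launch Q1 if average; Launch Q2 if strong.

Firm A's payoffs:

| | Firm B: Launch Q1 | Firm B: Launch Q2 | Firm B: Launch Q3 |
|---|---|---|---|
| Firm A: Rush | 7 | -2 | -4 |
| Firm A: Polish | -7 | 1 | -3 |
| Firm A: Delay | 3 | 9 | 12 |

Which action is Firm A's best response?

Delay

E[Rush] = 1/10·(-2) + 3/5·(7) + 3/10·(-2) = 17/5
E[Polish] = 1/10·(1) + 3/5·(-7) + 3/10·(1) = -19/5
E[Delay] = 1/10·(9) + 3/5·(3) + 3/10·(9) = 27/5
Best response: Delay (27/5 is the largest).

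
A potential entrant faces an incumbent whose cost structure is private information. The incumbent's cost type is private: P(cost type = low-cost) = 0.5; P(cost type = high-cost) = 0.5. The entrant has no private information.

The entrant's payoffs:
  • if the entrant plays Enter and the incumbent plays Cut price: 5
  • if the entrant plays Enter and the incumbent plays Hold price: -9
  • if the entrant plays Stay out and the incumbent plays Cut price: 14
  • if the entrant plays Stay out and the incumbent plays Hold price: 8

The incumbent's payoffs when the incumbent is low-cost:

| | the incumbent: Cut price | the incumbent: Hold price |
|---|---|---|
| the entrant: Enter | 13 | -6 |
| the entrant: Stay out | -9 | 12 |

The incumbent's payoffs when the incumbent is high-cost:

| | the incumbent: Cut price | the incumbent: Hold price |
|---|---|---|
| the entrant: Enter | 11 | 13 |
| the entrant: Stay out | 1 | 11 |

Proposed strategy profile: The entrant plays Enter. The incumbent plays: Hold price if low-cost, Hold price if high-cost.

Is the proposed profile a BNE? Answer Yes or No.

No

The entrant plays Enter: E[Enter] = 0.5·(-9) + 0.5·(-9) = -9; E[Stay out] = 8. Not best-responding. ✗
The incumbent (cost type low-cost), facing Enter: Cut price gives 13, Hold price gives -6. Proposed Hold price is not best — profitable deviation exists. ✗
The incumbent (cost type high-cost), facing Enter: Cut price gives 11, Hold price gives 13. Proposed Hold price is best. ✓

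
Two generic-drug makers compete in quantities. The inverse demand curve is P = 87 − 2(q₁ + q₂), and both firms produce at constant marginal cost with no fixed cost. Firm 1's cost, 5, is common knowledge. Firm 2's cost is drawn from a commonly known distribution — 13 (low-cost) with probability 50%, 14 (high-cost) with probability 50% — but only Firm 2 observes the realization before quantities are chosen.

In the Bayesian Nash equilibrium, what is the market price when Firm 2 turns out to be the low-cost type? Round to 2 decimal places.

34.92

Type-c best response for Firm 2: q₂(c) = (87 − c)/4 − q₁/2.
Firm 1 maximizes expected profit; its first-order condition is 87 − 4q₁ − 2E[q₂] − 5 = 0.
Substituting E[q₂] and solving: E[c₂] = 13.5, so q₁ = (87 − 2·5 + 13.5)/6 = 15.0833.
q₂(low-cost) = 10.9583, so P = 87 − 2·(15.0833 + 10.9583) = 34.9167.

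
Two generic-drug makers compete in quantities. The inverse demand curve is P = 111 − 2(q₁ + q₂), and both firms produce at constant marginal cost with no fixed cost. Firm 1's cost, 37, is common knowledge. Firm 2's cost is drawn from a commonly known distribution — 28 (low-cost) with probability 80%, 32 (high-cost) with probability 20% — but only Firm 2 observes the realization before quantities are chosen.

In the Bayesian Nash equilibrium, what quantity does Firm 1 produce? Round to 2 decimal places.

Each type of Firm 2 best-responds to q₁; Firm 1 best-responds to the expected q₂ over Firm 2's types.
Firm 2 with cost c maximizes (111 − 2(q₁+q₂) − c)·q₂, giving q₂(c) = (111 − c − 2q₁)/4.
E[c₂] = 0.8·28 + 0.2·32 = 28.8
Firm 1's FOC against E[q₂] yields q₁ = (111 − 2·37 + E[c₂])/6 = (111 − 74 + 28.8)/6 = 10.9667.

10.97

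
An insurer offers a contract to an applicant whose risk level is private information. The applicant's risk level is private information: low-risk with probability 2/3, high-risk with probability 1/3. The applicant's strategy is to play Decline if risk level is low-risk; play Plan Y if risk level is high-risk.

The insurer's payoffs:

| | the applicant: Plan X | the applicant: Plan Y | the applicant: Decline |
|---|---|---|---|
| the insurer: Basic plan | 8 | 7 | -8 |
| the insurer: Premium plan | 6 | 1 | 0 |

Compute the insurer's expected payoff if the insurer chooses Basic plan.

-3

Take the expectation over the applicant's risk level, weighting each type's action by its prior probability.
E[Basic plan] = 2/3·(-8) + 1/3·7 = (-16/3) + 7/3 = -3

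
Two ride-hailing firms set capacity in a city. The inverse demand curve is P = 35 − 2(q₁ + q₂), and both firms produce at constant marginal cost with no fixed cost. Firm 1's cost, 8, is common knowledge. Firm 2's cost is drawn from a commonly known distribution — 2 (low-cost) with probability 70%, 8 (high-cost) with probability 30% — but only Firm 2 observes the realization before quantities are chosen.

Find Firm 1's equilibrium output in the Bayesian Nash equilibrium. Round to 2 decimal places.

Each type of Firm 2 best-responds to q₁; Firm 1 best-responds to the expected q₂ over Firm 2's types.
Firm 2 with cost c maximizes (35 − 2(q₁+q₂) − c)·q₂, giving q₂(c) = (35 − c − 2q₁)/4.
E[c₂] = 0.7·2 + 0.3·8 = 3.8
Firm 1's FOC against E[q₂] yields q₁ = (35 − 2·8 + E[c₂])/6 = (35 − 16 + 3.8)/6 = 3.8.

3.80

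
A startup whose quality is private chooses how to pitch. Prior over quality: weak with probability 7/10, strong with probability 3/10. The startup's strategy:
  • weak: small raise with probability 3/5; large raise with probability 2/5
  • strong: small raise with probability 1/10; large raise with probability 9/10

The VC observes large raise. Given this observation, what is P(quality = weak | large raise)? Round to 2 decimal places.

0.51

P(large raise) = (7/10)·(2/5) + (3/10)·(9/10) = 11/20
P(weak | large raise) = ((7/10)·(2/5)) / (11/20) = (7/25) / (11/20) = 28/55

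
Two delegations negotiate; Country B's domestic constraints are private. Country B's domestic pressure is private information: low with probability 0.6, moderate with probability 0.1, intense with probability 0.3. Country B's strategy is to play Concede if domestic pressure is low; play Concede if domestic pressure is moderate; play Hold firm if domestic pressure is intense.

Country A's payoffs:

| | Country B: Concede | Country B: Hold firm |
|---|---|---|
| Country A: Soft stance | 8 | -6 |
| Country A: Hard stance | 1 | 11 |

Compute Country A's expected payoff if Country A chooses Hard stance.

4

Take the expectation over Country B's domestic pressure, weighting each type's action by its prior probability.
E[Hard stance] = 0.6·1 + 0.1·1 + 0.3·11 = 0.6 + 0.1 + 3.3 = 4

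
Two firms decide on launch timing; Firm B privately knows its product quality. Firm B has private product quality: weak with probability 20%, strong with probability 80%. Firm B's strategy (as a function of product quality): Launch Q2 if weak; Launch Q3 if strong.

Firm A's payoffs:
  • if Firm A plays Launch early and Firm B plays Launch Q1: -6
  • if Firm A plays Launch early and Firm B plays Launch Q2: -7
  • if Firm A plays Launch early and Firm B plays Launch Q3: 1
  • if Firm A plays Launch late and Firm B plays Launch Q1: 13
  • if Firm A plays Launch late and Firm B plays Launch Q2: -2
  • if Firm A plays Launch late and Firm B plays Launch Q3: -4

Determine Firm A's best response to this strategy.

E[Launch early] = 0.2·(-7) + 0.8·(1) = -0.6
E[Launch late] = 0.2·(-2) + 0.8·(-4) = -3.6
Best response: Launch early (-0.6 is the largest).

Launch early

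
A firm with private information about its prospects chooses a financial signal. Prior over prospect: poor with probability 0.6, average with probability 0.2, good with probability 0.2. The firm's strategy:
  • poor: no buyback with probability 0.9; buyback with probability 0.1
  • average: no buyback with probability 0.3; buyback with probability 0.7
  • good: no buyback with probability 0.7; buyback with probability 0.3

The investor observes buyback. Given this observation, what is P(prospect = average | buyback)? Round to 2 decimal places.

0.54

Apply Bayes' rule using the sender's strategy as the likelihood.
P(buyback) = 0.6·0.1 + 0.2·0.7 + 0.2·0.3 = 0.26
P(average | buyback) = (0.2·0.7) / 0.26 = 0.14 / 0.26 = 0.538462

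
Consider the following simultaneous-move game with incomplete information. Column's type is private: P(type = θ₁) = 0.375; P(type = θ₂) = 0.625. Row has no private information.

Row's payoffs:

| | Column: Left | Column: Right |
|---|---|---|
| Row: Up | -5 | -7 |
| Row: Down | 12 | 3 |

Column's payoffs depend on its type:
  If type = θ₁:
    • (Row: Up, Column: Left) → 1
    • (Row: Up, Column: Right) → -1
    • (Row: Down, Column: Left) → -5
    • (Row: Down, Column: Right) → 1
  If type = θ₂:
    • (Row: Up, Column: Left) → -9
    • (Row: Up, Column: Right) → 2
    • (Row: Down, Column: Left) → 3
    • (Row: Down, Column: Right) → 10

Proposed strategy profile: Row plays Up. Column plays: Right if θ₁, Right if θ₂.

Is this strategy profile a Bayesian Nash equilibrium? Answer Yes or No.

No

Row plays Up: E[Up] = 0.375·(-7) + 0.625·(-7) = -7; E[Down] = 3. Not best-responding. ✗
Column (type θ₁), facing Up: Left gives 1, Right gives -1. Proposed Right is not best — profitable deviation exists. ✗
Column (type θ₂), facing Up: Left gives -9, Right gives 2. Proposed Right is best. ✓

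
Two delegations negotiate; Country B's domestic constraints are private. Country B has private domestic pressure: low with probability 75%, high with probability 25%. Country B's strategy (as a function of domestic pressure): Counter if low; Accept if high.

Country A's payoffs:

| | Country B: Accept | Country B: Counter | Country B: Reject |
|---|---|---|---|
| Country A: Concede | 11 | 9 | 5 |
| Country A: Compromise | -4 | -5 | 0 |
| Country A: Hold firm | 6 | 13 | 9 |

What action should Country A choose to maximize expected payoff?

E[Concede] = 0.75·(9) + 0.25·(11) = 9.5
E[Compromise] = 0.75·(-5) + 0.25·(-4) = -4.75
E[Hold firm] = 0.75·(13) + 0.25·(6) = 11.25
Best response: Hold firm (11.25 is the largest).

Hold firm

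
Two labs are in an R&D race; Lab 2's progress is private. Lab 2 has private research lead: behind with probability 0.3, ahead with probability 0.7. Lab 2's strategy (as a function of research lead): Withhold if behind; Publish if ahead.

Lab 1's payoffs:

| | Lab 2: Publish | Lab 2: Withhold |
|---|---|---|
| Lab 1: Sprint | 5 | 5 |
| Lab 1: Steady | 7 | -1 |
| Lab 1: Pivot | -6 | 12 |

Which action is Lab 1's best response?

Sprint

E[Sprint] = 0.3·(5) + 0.7·(5) = 5
E[Steady] = 0.3·(-1) + 0.7·(7) = 4.6
E[Pivot] = 0.3·(12) + 0.7·(-6) = -0.6
Best response: Sprint (5 is the largest).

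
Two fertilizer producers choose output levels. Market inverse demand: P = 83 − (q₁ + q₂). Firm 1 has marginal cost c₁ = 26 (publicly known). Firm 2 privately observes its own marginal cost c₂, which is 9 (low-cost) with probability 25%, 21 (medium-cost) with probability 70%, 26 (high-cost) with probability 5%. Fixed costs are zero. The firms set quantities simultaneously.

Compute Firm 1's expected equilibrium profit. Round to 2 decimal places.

269.51

Type-c best response for Firm 2: q₂(c) = (83 − c)/2 − q₁/2.
Firm 1 maximizes expected profit; its first-order condition is 83 − 2q₁ − E[q₂] − 26 = 0.
Substituting E[q₂] and solving: E[c₂] = 18.25, so q₁ = (83 − 2·26 + 18.25)/3 = 16.4167.
E[P] = 83 − (q₁ + E[q₂]) = 42.4167; Firm 1's expected profit = (E[P] − 26)·q₁ = (42.4167 − 26)·16.4167 = 269.507.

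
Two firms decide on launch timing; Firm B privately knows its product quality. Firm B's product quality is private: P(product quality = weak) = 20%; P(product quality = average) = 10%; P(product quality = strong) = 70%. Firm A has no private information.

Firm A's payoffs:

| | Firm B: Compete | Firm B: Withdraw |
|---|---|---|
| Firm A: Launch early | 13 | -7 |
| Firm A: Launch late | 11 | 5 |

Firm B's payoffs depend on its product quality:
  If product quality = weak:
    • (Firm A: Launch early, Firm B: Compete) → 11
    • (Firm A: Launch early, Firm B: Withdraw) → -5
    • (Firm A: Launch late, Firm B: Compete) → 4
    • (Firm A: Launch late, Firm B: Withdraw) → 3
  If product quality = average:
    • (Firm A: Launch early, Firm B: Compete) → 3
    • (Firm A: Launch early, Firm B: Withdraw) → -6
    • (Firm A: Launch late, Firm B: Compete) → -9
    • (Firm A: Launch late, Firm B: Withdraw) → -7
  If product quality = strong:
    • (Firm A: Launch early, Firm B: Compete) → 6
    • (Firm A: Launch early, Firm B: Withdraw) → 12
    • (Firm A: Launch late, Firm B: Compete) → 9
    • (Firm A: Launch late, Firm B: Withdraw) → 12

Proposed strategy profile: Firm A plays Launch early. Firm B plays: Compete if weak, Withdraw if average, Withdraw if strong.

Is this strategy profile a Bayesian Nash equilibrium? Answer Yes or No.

A profile is a BNE iff every type of every player is best-responding given beliefs about the other side.
Firm A plays Launch early: E[Launch early] = 0.2·(13) + 0.1·(-7) + 0.7·(-7) = -3; E[Launch late] = 6.2. Not best-responding. ✗
Firm B (product quality weak), facing Launch early: Compete gives 11, Withdraw gives -5. Proposed Compete is best. ✓
Firm B (product quality average), facing Launch early: Compete gives 3, Withdraw gives -6. Proposed Withdraw is not best — profitable deviation exists. ✗
Firm B (product quality strong), facing Launch early: Compete gives 6, Withdraw gives 12. Proposed Withdraw is best. ✓

No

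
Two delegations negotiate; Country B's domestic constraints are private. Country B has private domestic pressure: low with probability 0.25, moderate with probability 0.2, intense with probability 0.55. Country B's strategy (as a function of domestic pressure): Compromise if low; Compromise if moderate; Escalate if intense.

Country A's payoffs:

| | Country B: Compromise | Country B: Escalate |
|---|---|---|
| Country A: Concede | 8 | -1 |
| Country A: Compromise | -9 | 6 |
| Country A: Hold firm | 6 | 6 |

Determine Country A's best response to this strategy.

E[Concede] = 0.25·(8) + 0.2·(8) + 0.55·(-1) = 3.05
E[Compromise] = 0.25·(-9) + 0.2·(-9) + 0.55·(6) = -0.75
E[Hold firm] = 0.25·(6) + 0.2·(6) + 0.55·(6) = 6
Best response: Hold firm (6 is the largest).

Hold firm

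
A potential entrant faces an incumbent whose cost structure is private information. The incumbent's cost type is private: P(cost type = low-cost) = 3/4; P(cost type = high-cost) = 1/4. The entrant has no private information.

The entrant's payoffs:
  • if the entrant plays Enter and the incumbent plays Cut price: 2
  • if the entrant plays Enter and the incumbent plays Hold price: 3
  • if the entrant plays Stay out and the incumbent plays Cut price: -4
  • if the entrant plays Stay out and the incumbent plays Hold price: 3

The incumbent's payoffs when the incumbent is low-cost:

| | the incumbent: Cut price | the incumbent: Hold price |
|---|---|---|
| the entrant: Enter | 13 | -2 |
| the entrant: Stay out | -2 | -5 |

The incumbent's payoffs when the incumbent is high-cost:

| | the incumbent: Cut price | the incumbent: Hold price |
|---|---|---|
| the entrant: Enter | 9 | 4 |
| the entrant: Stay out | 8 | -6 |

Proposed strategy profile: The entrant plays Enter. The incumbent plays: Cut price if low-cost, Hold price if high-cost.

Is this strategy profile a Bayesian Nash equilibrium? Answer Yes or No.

The entrant plays Enter: E[Enter] = 3/4·(2) + 1/4·(3) = 9/4; E[Stay out] = -9/4. Best-responding. ✓
The incumbent (cost type low-cost), facing Enter: Cut price gives 13, Hold price gives -2. Proposed Cut price is best. ✓
The incumbent (cost type high-cost), facing Enter: Cut price gives 9, Hold price gives 4. Proposed Hold price is not best — profitable deviation exists. ✗

No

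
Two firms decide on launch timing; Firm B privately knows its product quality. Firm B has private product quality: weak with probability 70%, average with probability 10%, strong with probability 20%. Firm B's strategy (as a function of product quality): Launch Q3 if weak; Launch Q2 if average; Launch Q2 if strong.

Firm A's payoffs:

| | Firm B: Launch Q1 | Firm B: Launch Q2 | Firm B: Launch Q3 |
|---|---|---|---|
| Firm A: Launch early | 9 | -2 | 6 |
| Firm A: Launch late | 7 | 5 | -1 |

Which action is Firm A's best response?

Launch early

E[Launch early] = 0.7·(6) + 0.1·(-2) + 0.2·(-2) = 3.6
E[Launch late] = 0.7·(-1) + 0.1·(5) + 0.2·(5) = 0.8
Best response: Launch early (3.6 is the largest).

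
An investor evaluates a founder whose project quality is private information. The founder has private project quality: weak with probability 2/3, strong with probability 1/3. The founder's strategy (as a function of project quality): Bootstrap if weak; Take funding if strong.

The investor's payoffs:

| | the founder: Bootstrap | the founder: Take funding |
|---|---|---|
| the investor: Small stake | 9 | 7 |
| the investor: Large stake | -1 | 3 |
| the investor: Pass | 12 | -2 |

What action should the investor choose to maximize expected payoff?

Small stake

Compute the investor's expected payoff for each action, taking the expectation over the founder's type.
E[Small stake] = 2/3·(9) + 1/3·(7) = 25/3
E[Large stake] = 2/3·(-1) + 1/3·(3) = 1/3
E[Pass] = 2/3·(12) + 1/3·(-2) = 22/3
Best response: Small stake (25/3 is the largest).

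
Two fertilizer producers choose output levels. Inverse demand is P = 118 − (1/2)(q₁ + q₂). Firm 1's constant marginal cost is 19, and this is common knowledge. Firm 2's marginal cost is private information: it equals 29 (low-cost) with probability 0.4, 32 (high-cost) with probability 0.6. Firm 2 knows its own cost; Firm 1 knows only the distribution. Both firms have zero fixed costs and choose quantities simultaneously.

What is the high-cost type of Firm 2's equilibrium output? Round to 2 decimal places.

49.07

Type-c best response for Firm 2: q₂(c) = (118 − c) − q₁/2.
Firm 1 maximizes expected profit; its first-order condition is 118 − q₁ − (1/2)E[q₂] − 19 = 0.
Substituting E[q₂] and solving: E[c₂] = 30.8, so q₁ = (118 − 2·19 + 30.8)/(3/2) = 73.8667.
q₂(high-cost) = (118 − 32 − (1/2)·73.8667) = 49.0667.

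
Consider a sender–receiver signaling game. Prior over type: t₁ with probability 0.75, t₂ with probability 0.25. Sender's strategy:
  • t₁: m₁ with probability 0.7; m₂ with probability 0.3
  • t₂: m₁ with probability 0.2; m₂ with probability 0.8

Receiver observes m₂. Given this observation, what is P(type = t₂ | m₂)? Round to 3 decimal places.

P(m₂) = 0.75·0.3 + 0.25·0.8 = 0.425
P(t₂ | m₂) = (0.25·0.8) / 0.425 = 0.2 / 0.425 = 0.470588

0.471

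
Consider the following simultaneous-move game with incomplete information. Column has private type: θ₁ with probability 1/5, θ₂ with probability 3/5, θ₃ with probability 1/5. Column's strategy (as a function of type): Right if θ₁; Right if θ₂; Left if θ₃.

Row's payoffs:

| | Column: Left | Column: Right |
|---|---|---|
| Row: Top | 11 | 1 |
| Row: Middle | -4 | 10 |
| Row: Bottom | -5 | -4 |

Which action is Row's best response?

E[Top] = 1/5·(1) + 3/5·(1) + 1/5·(11) = 3
E[Middle] = 1/5·(10) + 3/5·(10) + 1/5·(-4) = 36/5
E[Bottom] = 1/5·(-4) + 3/5·(-4) + 1/5·(-5) = -21/5
Best response: Middle (36/5 is the largest).

Middle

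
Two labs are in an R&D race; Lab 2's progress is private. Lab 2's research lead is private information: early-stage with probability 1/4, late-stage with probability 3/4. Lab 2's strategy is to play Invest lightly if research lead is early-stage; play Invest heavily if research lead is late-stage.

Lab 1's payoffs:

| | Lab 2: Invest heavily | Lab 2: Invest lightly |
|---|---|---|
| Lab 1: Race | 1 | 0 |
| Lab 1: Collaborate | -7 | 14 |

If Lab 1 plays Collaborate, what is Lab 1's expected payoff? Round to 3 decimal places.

-1.750

Take the expectation over Lab 2's research lead, weighting each type's action by its prior probability.
E[Collaborate] = 1/4·14 + 3/4·(-7) = 7/2 + (-21/4) = -7/4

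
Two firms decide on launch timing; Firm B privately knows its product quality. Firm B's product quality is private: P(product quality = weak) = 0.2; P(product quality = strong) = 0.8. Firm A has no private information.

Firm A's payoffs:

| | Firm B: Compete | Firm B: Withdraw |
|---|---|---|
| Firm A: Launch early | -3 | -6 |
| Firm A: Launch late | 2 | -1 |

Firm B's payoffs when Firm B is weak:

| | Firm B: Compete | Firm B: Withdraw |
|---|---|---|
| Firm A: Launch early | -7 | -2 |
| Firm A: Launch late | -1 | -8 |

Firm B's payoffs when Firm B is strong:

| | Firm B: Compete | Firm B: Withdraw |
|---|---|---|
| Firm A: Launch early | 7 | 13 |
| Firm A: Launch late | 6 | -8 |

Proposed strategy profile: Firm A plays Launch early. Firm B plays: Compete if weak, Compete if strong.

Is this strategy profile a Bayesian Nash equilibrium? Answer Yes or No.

No

A profile is a BNE iff every type of every player is best-responding given beliefs about the other side.
Firm A plays Launch early: E[Launch early] = 0.2·(-3) + 0.8·(-3) = -3; E[Launch late] = 2. Not best-responding. ✗
Firm B (product quality weak), facing Launch early: Compete gives -7, Withdraw gives -2. Proposed Compete is not best — profitable deviation exists. ✗
Firm B (product quality strong), facing Launch early: Compete gives 7, Withdraw gives 13. Proposed Compete is not best — profitable deviation exists. ✗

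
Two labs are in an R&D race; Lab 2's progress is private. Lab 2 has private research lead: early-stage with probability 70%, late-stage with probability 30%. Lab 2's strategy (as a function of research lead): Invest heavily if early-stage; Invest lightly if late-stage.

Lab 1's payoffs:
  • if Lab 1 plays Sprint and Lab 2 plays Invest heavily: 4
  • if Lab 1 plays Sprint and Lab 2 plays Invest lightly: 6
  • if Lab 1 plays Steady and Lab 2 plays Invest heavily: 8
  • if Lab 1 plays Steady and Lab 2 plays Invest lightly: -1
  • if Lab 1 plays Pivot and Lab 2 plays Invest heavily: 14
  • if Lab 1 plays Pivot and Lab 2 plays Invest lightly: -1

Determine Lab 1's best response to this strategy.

Pivot

E[Sprint] = 0.7·(4) + 0.3·(6) = 4.6
E[Steady] = 0.7·(8) + 0.3·(-1) = 5.3
E[Pivot] = 0.7·(14) + 0.3·(-1) = 9.5
Best response: Pivot (9.5 is the largest).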